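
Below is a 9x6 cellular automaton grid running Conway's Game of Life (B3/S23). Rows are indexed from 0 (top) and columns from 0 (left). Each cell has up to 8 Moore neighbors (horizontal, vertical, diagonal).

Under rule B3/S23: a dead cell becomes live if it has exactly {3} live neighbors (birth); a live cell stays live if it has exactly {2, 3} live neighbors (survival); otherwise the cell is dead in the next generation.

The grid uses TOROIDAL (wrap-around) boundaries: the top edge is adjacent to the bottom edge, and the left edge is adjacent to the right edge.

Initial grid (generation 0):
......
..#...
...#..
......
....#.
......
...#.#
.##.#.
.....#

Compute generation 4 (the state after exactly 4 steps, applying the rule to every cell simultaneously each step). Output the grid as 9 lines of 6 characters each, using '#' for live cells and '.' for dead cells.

Answer: ....#.
......
......
......
......
.##...
###...
......
####..

Derivation:
Simulating step by step:
Generation 0 (given above): 9 live cells
Generation 1: 9 live cells
......
......
......
......
......
....#.
..###.
#.####
......
Generation 2: 9 live cells
......
......
......
......
......
....#.
.##...
.##..#
...###
Generation 3: 12 live cells
....#.
......
......
......
......
......
####..
.#...#
#.####
Generation 4: 10 live cells
(generation 4 grid is the final answer)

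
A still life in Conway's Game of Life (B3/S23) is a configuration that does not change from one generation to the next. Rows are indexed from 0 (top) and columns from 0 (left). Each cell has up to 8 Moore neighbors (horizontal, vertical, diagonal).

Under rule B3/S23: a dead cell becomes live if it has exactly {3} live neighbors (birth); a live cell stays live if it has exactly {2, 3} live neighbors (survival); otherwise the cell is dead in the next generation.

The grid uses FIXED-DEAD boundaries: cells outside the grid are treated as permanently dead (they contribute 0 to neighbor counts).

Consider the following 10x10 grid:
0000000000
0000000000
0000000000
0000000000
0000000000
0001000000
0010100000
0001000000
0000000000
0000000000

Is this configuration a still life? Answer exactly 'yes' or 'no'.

Answer: yes

Derivation:
Compute generation 1 and compare to generation 0 (given above):
Generation 1:
0000000000
0000000000
0000000000
0000000000
0000000000
0001000000
0010100000
0001000000
0000000000
0000000000
The grids are IDENTICAL -> still life.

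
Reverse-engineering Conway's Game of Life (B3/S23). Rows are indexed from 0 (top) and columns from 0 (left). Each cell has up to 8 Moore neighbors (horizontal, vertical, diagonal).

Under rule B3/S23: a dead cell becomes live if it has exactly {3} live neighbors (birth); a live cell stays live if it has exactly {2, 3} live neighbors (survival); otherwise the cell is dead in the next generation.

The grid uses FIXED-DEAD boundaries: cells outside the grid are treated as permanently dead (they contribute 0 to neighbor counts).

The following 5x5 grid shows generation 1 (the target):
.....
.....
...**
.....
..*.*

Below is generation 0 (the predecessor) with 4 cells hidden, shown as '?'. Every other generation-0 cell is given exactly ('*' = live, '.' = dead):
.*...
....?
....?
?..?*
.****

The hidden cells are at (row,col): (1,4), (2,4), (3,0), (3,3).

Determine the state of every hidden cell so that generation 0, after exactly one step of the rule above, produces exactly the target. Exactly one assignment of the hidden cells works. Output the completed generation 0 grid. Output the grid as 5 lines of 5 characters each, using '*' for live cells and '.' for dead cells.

Answer: .*...
.....
....*
...**
.****

Derivation:
Hidden generation-0 cells (in order): (1,4), (2,4), (3,0), (3,3).
A hidden cell only influences target cells in its own 3x3 neighborhood. Try each of the 2^4 = 16 assignments, step the completed generation 0 forward once under B3/S23, and compare with the target:
  (1,4)=. (2,4)=. (3,0)=. (3,3)=. -> step gives (2,3)='.' but target has '*' -> reject
  (1,4)=. (2,4)=. (3,0)=. (3,3)=* -> step gives (2,3)='.' but target has '*' -> reject
  (1,4)=. (2,4)=. (3,0)=* (3,3)=. -> step gives (2,3)='.' but target has '*' -> reject
  (1,4)=. (2,4)=. (3,0)=* (3,3)=* -> step gives (2,3)='.' but target has '*' -> reject
  (1,4)=. (2,4)=* (3,0)=. (3,3)=. -> step gives (2,3)='.' but target has '*' -> reject
  (1,4)=. (2,4)=* (3,0)=. (3,3)=* -> step reproduces the target at every cell -> ACCEPT
  (1,4)=. (2,4)=* (3,0)=* (3,3)=. -> step gives (2,3)='.' but target has '*' -> reject
  (1,4)=. (2,4)=* (3,0)=* (3,3)=* -> step gives (3,1)='*' but target has '.' -> reject
  (1,4)=* (2,4)=. (3,0)=. (3,3)=. -> step gives (2,3)='.' but target has '*' -> reject
  (1,4)=* (2,4)=. (3,0)=. (3,3)=* -> step gives (3,4)='*' but target has '.' -> reject
  (1,4)=* (2,4)=. (3,0)=* (3,3)=. -> step gives (2,3)='.' but target has '*' -> reject
  (1,4)=* (2,4)=. (3,0)=* (3,3)=* -> step gives (3,1)='*' but target has '.' -> reject
  (1,4)=* (2,4)=* (3,0)=. (3,3)=. -> step gives (3,2)='*' but target has '.' -> reject
  (1,4)=* (2,4)=* (3,0)=. (3,3)=* -> step gives (2,3)='.' but target has '*' -> reject
  (1,4)=* (2,4)=* (3,0)=* (3,3)=. -> step gives (3,1)='*' but target has '.' -> reject
  (1,4)=* (2,4)=* (3,0)=* (3,3)=* -> step gives (2,3)='.' but target has '*' -> reject
Unique solution: (1,4)=dead, (2,4)=live, (3,0)=dead, (3,3)=live.
Check: live-neighbor counts of every cell in the completed generation 0:
10100
11111
00132
12454
11343
Applying B3/S23 to generation 0 with these counts gives:
.....
.....
...**
.....
..*.*
which matches the target exactly.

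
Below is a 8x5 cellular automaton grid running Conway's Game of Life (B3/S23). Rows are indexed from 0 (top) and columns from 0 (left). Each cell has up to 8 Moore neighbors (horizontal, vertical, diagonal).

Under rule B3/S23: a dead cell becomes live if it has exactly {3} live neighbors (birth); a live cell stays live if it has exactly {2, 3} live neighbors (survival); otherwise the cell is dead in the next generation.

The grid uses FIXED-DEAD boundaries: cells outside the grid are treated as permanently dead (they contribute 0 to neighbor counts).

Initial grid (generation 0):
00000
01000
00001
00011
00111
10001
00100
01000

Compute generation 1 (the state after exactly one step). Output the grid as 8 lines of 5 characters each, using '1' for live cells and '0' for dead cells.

Simulating step by step:
Generation 0 (given above): 11 live cells
Generation 1: 8 live cells
(generation 1 grid is the final answer)

Answer: 00000
00000
00011
00100
00100
01101
01000
00000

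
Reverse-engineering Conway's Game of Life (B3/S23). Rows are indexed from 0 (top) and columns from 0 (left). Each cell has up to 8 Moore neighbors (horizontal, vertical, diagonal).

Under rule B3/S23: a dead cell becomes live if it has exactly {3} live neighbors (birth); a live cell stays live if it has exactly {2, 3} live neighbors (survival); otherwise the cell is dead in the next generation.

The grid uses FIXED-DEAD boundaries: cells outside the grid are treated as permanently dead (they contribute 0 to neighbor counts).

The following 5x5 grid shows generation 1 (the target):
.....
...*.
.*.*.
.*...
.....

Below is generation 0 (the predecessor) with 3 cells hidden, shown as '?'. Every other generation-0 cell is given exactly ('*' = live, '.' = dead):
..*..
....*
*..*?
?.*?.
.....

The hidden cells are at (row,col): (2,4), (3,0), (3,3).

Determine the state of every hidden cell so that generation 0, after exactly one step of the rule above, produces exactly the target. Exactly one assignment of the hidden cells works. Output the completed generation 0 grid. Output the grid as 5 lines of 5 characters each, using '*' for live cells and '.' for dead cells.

Answer: ..*..
....*
*..*.
*.*..
.....

Derivation:
Hidden generation-0 cells (in order): (2,4), (3,0), (3,3).
A hidden cell only influences target cells in its own 3x3 neighborhood. Try each of the 2^3 = 8 assignments, step the completed generation 0 forward once under B3/S23, and compare with the target:
  (2,4)=. (3,0)=. (3,3)=. -> step gives (2,1)='.' but target has '*' -> reject
  (2,4)=. (3,0)=. (3,3)=* -> step gives (2,1)='.' but target has '*' -> reject
  (2,4)=. (3,0)=* (3,3)=. -> step reproduces the target at every cell -> ACCEPT
  (2,4)=. (3,0)=* (3,3)=* -> step gives (2,2)='*' but target has '.' -> reject
  (2,4)=* (3,0)=. (3,3)=. -> step gives (1,3)='.' but target has '*' -> reject
  (2,4)=* (3,0)=. (3,3)=* -> step gives (1,3)='.' but target has '*' -> reject
  (2,4)=* (3,0)=* (3,3)=. -> step gives (1,3)='.' but target has '*' -> reject
  (2,4)=* (3,0)=* (3,3)=* -> step gives (1,3)='.' but target has '*' -> reject
Unique solution: (2,4)=dead, (3,0)=live, (3,3)=dead.
Check: live-neighbor counts of every cell in the completed generation 0:
01021
12231
13222
13121
12110
Applying B3/S23 to generation 0 with these counts gives:
.....
...*.
.*.*.
.*...
.....
which matches the target exactly.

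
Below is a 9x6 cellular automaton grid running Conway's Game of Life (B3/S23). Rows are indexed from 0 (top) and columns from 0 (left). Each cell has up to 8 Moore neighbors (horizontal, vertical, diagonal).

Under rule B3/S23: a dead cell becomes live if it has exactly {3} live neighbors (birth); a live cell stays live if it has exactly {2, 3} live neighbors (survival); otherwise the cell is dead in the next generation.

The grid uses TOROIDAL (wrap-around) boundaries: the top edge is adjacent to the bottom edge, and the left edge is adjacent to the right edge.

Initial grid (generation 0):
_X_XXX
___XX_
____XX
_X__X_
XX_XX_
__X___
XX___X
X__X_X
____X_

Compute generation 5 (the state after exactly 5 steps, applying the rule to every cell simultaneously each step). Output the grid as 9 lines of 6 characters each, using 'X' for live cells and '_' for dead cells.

Answer: XXX___
_XXX__
___X_X
___X__
X__X__
___XX_
______
______
______

Derivation:
Simulating step by step:
Generation 0 (given above): 22 live cells
Generation 1: 21 live cells
__X__X
X_X___
_____X
_XX___
XX_XXX
__XXX_
_XX_XX
_X____
__X___
Generation 2: 21 live cells
__XX__
XX___X
X_X___
_XXX__
X____X
______
XX__XX
XX_X__
_XX___
Generation 3: 21 live cells
___X__
X__X_X
___X_X
__XX_X
XXX___
_X__X_
_XX_XX
___XX_
X_____
Generation 4: 26 live cells
X___XX
X_XX_X
___X_X
___X_X
X___XX
____X_
XXX__X
XXXXX_
___XX_
Generation 5: 13 live cells
(generation 5 grid is the final answer)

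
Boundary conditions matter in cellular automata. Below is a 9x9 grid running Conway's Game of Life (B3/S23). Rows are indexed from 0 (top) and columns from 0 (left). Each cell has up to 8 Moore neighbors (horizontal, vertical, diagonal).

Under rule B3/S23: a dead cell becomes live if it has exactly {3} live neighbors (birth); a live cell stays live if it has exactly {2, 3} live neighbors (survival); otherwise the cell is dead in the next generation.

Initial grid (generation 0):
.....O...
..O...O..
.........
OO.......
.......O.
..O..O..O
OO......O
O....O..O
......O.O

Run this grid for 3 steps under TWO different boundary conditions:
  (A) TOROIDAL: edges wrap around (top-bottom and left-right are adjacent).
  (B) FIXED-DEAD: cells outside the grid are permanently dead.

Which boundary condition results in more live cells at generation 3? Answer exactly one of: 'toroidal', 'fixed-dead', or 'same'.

Under TOROIDAL boundary, generation 3:
.....OO..
.........
.........
O........
.O.....OO
......O..
.......OO
.OO....O.
O........
Population = 13

Under FIXED-DEAD boundary, generation 3:
.........
.........
.........
.........
.........
.OO......
O.O....OO
.O.......
.........
Population = 7

Comparison: toroidal=13, fixed-dead=7 -> toroidal

Answer: toroidal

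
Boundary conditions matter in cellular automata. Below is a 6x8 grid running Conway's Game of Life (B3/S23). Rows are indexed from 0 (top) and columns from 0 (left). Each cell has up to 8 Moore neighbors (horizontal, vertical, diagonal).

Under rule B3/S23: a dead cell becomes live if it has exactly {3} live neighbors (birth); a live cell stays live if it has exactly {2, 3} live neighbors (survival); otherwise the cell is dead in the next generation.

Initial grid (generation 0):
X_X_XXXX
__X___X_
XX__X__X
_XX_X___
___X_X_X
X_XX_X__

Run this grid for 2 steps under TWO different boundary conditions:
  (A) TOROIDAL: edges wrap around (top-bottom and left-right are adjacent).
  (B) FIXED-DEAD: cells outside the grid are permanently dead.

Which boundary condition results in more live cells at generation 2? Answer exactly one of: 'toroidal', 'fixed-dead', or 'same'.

Answer: fixed-dead

Derivation:
Under TOROIDAL boundary, generation 2:
__X_____
X___XX_X
X_X____X
_X__X___
X_XXX___
X__X_X__
Population = 17

Under FIXED-DEAD boundary, generation 2:
_XXXXXX_
X_XXX___
X_X___X_
XX__X___
_______X
_____XX_
Population = 19

Comparison: toroidal=17, fixed-dead=19 -> fixed-dead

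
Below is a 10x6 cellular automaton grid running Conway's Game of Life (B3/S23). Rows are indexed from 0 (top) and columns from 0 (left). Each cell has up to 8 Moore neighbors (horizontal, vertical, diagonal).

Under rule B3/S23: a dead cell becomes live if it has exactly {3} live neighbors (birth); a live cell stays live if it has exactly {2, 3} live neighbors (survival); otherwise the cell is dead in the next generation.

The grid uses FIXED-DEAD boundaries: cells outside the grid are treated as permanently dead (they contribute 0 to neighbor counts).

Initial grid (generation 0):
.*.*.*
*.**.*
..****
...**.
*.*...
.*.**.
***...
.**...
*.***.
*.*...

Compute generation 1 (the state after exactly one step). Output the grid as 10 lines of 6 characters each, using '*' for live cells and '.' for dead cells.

Simulating step by step:
Generation 0 (given above): 29 live cells
Generation 1: 13 live cells
(generation 1 grid is the final answer)

Answer: .*.*..
.....*
.*...*
.*...*
.**...
...*..
*.....
......
*.....
..*...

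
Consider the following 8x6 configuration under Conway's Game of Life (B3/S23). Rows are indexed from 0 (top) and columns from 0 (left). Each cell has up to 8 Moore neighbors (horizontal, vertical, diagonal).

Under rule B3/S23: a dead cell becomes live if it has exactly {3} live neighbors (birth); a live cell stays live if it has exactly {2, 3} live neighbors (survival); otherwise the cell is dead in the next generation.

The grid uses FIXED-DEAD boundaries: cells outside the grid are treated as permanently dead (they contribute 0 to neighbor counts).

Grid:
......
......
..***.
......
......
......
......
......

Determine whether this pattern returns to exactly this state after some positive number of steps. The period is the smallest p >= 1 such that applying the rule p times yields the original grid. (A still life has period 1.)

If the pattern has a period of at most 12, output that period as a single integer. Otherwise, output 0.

Simulating and comparing each generation to the original:
Gen 0 (original, given above): 3 live cells
Gen 1: 3 live cells, differs from original
Gen 2: 3 live cells, MATCHES original -> period = 2

Answer: 2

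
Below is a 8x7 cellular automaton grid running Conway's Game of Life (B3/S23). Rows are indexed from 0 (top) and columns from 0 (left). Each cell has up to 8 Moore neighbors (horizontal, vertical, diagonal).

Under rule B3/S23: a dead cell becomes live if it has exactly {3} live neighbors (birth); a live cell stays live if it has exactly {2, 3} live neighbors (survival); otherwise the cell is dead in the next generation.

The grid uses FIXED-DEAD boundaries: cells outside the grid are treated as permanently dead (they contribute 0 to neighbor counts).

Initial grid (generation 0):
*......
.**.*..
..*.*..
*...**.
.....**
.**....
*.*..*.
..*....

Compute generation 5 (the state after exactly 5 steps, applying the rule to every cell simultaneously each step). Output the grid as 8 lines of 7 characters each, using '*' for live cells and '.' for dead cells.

Answer: ....*..
....**.
.....**
.**.*..
.*..*..
..*....
.......
.......

Derivation:
Simulating step by step:
Generation 0 (given above): 17 live cells
Generation 1: 19 live cells
.*.....
.**....
..*.*..
...**.*
.*..***
.**..**
..**...
.*.....
Generation 2: 16 live cells
.**....
.***...
.**.**.
..*...*
.*.....
.*....*
...*...
..*....
Generation 3: 13 live cells
.*.*...
*...*..
....**.
..**.*.
.**....
..*....
..*....
.......
Generation 4: 11 live cells
.......
...***.
.....*.
.***.*.
.*.....
..**...
.......
.......
Generation 5: 11 live cells
(generation 5 grid is the final answer)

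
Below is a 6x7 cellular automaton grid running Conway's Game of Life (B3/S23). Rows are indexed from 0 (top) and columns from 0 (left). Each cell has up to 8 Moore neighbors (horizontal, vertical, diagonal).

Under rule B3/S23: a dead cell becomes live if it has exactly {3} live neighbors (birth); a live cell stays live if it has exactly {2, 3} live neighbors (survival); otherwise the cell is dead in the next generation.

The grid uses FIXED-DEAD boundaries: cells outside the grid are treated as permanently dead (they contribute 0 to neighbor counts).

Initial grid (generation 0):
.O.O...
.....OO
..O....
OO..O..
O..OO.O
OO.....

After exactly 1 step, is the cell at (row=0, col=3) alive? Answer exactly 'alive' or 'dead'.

Simulating step by step:
Generation 0 (given above): 14 live cells
Generation 1: 14 live cells
.......
..O....
.O...O.
OOO.OO.
..OOOO.
OO.....

Cell (0,3) at generation 1: 0 -> dead

Answer: dead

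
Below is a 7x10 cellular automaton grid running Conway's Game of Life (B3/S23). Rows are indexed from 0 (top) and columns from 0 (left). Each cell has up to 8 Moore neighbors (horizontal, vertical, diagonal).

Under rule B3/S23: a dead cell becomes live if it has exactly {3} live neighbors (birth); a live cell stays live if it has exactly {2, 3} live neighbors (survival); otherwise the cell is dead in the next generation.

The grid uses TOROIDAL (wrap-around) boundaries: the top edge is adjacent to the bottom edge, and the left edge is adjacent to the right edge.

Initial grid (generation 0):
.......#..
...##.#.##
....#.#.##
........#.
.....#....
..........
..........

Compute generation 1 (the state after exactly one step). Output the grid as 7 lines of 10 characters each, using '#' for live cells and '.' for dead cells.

Simulating step by step:
Generation 0 (given above): 12 live cells
Generation 1: 12 live cells
(generation 1 grid is the final answer)

Answer: .......##.
...##.#..#
...##.....
.....#.###
..........
..........
..........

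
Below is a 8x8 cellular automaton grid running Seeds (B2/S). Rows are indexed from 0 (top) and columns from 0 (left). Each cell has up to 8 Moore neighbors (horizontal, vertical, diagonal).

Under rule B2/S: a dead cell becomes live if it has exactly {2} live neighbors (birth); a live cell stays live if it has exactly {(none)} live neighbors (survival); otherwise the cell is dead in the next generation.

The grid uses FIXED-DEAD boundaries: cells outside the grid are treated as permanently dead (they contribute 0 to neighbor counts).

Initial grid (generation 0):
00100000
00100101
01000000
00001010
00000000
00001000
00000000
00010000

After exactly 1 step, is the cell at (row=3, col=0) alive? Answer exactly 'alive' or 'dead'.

Simulating step by step:
Generation 0 (given above): 9 live cells
Generation 1: 14 live cells
01010010
00010010
00111001
00000100
00011000
00000000
00011000
00000000

Cell (3,0) at generation 1: 0 -> dead

Answer: dead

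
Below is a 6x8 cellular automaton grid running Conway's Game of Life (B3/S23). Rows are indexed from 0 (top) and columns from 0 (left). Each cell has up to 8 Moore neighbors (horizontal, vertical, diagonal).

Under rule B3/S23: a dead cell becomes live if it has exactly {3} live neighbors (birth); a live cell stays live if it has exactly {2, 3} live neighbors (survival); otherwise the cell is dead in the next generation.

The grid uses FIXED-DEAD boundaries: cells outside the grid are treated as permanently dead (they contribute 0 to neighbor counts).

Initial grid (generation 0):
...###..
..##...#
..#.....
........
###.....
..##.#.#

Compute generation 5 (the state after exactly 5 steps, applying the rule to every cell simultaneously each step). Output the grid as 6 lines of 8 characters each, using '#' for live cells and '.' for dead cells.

Answer: ..##....
##..#...
##.##...
...#....
.##.....
........

Derivation:
Simulating step by step:
Generation 0 (given above): 14 live cells
Generation 1: 12 live cells
..###...
..#.....
..##....
..#.....
.###....
..##....
Generation 2: 10 live cells
..##....
.#..#...
.###....
........
.#......
.#.#....
Generation 3: 10 live cells
..##....
.#..#...
.###....
.#......
..#.....
..#.....
Generation 4: 11 live cells
..##....
.#..#...
##.#....
.#.#....
.##.....
........
Generation 5: 12 live cells
(generation 5 grid is the final answer)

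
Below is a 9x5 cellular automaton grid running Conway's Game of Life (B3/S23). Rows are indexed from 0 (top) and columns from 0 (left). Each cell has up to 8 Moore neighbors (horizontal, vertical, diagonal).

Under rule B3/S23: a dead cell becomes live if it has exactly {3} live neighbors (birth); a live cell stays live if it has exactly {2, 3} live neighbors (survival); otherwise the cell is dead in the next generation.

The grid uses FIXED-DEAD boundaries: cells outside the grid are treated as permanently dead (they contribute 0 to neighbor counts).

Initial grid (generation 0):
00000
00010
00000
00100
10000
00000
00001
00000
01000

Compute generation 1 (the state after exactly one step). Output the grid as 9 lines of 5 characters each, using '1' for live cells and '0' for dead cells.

Simulating step by step:
Generation 0 (given above): 5 live cells
Generation 1: 0 live cells
(generation 1 grid is the final answer)

Answer: 00000
00000
00000
00000
00000
00000
00000
00000
00000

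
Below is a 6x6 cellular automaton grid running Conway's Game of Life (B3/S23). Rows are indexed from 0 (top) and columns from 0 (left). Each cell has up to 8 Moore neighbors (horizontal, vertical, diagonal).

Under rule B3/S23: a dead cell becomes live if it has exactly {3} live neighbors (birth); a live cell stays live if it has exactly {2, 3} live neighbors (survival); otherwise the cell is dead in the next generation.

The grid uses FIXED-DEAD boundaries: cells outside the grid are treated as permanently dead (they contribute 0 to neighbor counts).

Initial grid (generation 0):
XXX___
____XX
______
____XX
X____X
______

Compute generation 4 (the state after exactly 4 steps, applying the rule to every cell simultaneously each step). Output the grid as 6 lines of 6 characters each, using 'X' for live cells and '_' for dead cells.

Simulating step by step:
Generation 0 (given above): 9 live cells
Generation 1: 6 live cells
_X____
_X____
______
____XX
____XX
______
Generation 2: 4 live cells
______
______
______
____XX
____XX
______
Generation 3: 4 live cells
______
______
______
____XX
____XX
______
Generation 4: 4 live cells
(generation 4 grid is the final answer)

Answer: ______
______
______
____XX
____XX
______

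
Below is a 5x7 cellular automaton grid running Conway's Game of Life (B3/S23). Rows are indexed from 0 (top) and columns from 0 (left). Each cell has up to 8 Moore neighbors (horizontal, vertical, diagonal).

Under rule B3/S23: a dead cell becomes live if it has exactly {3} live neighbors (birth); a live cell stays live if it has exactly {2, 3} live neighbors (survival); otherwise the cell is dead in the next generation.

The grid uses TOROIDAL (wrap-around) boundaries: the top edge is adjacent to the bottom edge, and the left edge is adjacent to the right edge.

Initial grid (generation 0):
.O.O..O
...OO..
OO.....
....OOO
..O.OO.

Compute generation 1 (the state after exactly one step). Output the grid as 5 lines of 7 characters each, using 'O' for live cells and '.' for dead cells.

Simulating step by step:
Generation 0 (given above): 13 live cells
Generation 1: 13 live cells
(generation 1 grid is the final answer)

Answer: .......
.O.OO..
O..O..O
OO.OO.O
O.O....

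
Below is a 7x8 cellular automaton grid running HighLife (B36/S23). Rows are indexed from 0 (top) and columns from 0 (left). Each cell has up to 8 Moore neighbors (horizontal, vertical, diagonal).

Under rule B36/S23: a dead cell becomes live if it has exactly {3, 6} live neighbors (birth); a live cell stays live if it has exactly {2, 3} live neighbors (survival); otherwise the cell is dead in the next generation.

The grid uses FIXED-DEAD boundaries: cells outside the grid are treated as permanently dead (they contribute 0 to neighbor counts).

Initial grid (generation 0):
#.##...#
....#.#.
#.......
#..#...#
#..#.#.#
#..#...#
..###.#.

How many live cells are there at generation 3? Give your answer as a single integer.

Simulating step by step:
Generation 0 (given above): 21 live cells
Generation 1: 18 live cells
...#....
.#.#....
........
##..#.#.
####...#
.#...#.#
..###...
Generation 2: 17 live cells
..#.....
..#.....
###.....
#..#....
...###.#
#.#...#.
..###...
Generation 3: 20 live cells
........
..##....
#.##....
#..#....
.######.
.###..#.
.###....
Population at generation 3: 20

Answer: 20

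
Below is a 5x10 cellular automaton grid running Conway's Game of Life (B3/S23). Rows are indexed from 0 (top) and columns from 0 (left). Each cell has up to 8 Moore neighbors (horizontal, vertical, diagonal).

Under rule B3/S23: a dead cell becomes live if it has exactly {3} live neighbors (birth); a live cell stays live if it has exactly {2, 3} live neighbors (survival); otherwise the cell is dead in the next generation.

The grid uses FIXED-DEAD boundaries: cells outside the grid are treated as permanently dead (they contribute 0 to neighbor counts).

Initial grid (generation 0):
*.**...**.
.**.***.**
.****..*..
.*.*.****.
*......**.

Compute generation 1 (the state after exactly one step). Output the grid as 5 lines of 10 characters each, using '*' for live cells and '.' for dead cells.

Simulating step by step:
Generation 0 (given above): 26 live cells
Generation 1: 19 live cells
(generation 1 grid is the final answer)

Answer: ..********
*....**..*
*........*
**.*.*....
........*.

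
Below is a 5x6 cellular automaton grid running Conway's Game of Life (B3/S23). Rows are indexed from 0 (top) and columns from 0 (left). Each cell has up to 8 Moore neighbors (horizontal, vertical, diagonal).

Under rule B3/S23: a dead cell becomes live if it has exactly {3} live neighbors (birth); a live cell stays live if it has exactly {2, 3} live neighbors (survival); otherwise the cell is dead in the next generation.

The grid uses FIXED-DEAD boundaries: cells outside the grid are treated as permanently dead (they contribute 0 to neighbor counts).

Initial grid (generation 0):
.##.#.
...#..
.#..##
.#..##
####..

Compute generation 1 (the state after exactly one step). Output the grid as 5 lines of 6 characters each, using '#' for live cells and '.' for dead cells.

Answer: ..##..
.#.#.#
..##.#
.....#
#####.

Derivation:
Simulating step by step:
Generation 0 (given above): 14 live cells
Generation 1: 14 live cells
(generation 1 grid is the final answer)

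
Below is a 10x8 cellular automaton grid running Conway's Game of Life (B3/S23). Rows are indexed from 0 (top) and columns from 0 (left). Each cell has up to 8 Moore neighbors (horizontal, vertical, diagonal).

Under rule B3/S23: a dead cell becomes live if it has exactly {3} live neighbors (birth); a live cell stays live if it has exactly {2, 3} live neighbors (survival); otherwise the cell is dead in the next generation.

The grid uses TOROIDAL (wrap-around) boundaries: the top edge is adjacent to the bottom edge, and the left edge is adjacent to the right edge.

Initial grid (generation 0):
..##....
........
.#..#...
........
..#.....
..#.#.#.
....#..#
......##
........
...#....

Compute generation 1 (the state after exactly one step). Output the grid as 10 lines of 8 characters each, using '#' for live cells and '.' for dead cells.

Simulating step by step:
Generation 0 (given above): 13 live cells
Generation 1: 12 live cells
(generation 1 grid is the final answer)

Answer: ..##....
..##....
........
........
...#....
.....#..
...#...#
......##
........
..##....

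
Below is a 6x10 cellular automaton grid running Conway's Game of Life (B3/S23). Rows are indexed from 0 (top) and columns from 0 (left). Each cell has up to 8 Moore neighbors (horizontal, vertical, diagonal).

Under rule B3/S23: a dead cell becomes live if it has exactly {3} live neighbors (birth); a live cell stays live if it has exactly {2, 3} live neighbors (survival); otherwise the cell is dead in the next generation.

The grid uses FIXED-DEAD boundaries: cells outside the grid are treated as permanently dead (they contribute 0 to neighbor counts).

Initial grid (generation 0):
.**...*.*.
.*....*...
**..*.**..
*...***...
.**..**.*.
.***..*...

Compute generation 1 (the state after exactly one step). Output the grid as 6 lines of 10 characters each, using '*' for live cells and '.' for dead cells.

Answer: .**....*..
......*...
**..*..*..
*.***.....
*.........
.*.*.***..

Derivation:
Simulating step by step:
Generation 0 (given above): 24 live cells
Generation 1: 18 live cells
(generation 1 grid is the final answer)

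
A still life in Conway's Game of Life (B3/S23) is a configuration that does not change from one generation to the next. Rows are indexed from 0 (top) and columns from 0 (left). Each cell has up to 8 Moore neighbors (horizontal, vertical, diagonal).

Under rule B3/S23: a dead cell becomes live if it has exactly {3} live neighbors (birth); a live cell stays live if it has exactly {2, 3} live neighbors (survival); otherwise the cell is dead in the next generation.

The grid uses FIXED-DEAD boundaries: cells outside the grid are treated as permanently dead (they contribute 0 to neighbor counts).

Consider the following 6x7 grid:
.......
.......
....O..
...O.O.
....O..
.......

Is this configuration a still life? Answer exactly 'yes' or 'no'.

Compute generation 1 and compare to generation 0 (given above):
Generation 1:
.......
.......
....O..
...O.O.
....O..
.......
The grids are IDENTICAL -> still life.

Answer: yes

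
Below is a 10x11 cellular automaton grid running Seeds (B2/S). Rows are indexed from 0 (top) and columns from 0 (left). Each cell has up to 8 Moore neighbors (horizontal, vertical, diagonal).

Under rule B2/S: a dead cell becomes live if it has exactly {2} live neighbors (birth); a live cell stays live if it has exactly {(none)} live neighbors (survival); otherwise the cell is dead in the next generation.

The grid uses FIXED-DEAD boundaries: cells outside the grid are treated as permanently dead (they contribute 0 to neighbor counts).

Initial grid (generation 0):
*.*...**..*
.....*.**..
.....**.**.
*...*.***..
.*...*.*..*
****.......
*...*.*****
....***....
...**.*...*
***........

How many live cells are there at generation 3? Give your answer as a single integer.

Simulating step by step:
Generation 0 (given above): 42 live cells
Generation 1: 13 live cells
.*...*...*.
.*..*.....*
...........
.*........*
.........*.
...........
...........
...........
*......*...
....**.....
Generation 2: 19 live cells
*.*.*.....*
*.*..*...*.
***......**
.........*.
..........*
...........
...........
...........
....***....
......*....
Generation 3: 14 live cells
.....*...*.
....*...*..
...*.......
*.*.....*..
.........*.
...........
...........
....*.*....
.......*...
....*..*...
Population at generation 3: 14

Answer: 14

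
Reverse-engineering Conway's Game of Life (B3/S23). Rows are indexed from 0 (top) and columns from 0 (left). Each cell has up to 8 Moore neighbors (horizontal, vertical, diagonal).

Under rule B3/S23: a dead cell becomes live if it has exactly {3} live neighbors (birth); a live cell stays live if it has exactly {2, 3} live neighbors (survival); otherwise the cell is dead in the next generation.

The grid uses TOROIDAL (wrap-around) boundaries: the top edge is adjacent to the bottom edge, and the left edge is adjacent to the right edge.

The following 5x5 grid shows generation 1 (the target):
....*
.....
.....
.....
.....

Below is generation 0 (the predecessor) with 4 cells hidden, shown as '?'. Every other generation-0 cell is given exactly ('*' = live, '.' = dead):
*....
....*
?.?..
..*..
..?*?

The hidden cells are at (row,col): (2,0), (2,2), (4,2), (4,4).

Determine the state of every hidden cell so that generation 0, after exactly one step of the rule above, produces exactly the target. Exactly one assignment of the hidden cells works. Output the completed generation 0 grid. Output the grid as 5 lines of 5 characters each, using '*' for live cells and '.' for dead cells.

Answer: *....
....*
.....
..*..
...*.

Derivation:
Hidden generation-0 cells (in order): (2,0), (2,2), (4,2), (4,4).
A hidden cell only influences target cells in its own 3x3 neighborhood. Try each of the 2^4 = 16 assignments, step the completed generation 0 forward once under B3/S23, and compare with the target:
  (2,0)=. (2,2)=. (4,2)=. (4,4)=. -> step reproduces the target at every cell -> ACCEPT
  (2,0)=. (2,2)=. (4,2)=. (4,4)=* -> step gives (0,0)='*' but target has '.' -> reject
  (2,0)=. (2,2)=. (4,2)=* (4,4)=. -> step gives (0,3)='*' but target has '.' -> reject
  (2,0)=. (2,2)=. (4,2)=* (4,4)=* -> step gives (0,0)='*' but target has '.' -> reject
  (2,0)=. (2,2)=* (4,2)=. (4,4)=. -> step gives (2,3)='*' but target has '.' -> reject
  (2,0)=. (2,2)=* (4,2)=. (4,4)=* -> step gives (0,0)='*' but target has '.' -> reject
  (2,0)=. (2,2)=* (4,2)=* (4,4)=. -> step gives (0,3)='*' but target has '.' -> reject
  (2,0)=. (2,2)=* (4,2)=* (4,4)=* -> step gives (0,0)='*' but target has '.' -> reject
  (2,0)=* (2,2)=. (4,2)=. (4,4)=. -> step gives (1,0)='*' but target has '.' -> reject
  (2,0)=* (2,2)=. (4,2)=. (4,4)=* -> step gives (0,0)='*' but target has '.' -> reject
  (2,0)=* (2,2)=. (4,2)=* (4,4)=. -> step gives (0,3)='*' but target has '.' -> reject
  (2,0)=* (2,2)=. (4,2)=* (4,4)=* -> step gives (0,0)='*' but target has '.' -> reject
  (2,0)=* (2,2)=* (4,2)=. (4,4)=. -> step gives (1,0)='*' but target has '.' -> reject
  (2,0)=* (2,2)=* (4,2)=. (4,4)=* -> step gives (0,0)='*' but target has '.' -> reject
  (2,0)=* (2,2)=* (4,2)=* (4,4)=. -> step gives (0,3)='*' but target has '.' -> reject
  (2,0)=* (2,2)=* (4,2)=* (4,4)=* -> step gives (0,0)='*' but target has '.' -> reject
Unique solution: (2,0)=dead, (2,2)=dead, (4,2)=dead, (4,4)=dead.
Check: live-neighbor counts of every cell in the completed generation 0:
11123
21011
11121
01121
12212
Applying B3/S23 to generation 0 with these counts gives:
....*
.....
.....
.....
.....
which matches the target exactly.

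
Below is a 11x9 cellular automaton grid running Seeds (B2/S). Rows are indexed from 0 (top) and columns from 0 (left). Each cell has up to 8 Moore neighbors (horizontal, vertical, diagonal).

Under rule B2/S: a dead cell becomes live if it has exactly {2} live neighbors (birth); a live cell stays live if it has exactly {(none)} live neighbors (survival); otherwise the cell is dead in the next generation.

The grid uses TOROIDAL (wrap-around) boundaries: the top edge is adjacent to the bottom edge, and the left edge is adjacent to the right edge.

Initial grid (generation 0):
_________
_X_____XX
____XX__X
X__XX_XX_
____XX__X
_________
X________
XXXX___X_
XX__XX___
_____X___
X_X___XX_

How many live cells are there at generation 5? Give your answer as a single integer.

Simulating step by step:
Generation 0 (given above): 29 live cells
Generation 1: 20 live cells
__X______
____XXX__
_XX______
_________
X________
X___XX__X
___X_____
_____XX__
_________
__XX___X_
_X___X__X
Generation 2: 32 live cells
XX_X___X_
_________
___XX_X__
X_X______
_X__XX___
_X_X_____
X______XX
____X____
__XXXX_X_
XX__X_X_X
X___X_XX_
Generation 3: 23 live cells
__X_XX___
XX___XXXX
_XX__X___
______X__
_________
_____XXX_
_XXXX____
XXX______
_________
_________
_________
Generation 4: 14 live cells
___X_____
_________
____X____
_XX__X___
_________
_X_______
_______XX
____X____
X_X______
_________
___XXX___
Generation 5: 25 live cells
__X__X___
___XX____
_XXX_X___
___XX____
X________
X______XX
X________
XX_X___X_
_X_X_____
_XX__X___
__X______
Population at generation 5: 25

Answer: 25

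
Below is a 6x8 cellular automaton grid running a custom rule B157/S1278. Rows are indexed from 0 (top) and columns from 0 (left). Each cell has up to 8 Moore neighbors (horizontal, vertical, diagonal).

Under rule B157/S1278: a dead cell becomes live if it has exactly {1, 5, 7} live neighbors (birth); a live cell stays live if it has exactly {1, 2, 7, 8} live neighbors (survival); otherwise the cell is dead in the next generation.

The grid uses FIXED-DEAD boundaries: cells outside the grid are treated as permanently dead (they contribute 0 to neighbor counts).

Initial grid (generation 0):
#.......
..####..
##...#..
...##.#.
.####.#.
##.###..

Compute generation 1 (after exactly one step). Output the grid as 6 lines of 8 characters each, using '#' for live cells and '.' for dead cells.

Answer: ......#.
..##.#..
##.#...#
..#..##.
......#.
#.#....#

Derivation:
Simulating step by step:
Generation 0 (given above): 21 live cells
Generation 1: 15 live cells
(generation 1 grid is the final answer)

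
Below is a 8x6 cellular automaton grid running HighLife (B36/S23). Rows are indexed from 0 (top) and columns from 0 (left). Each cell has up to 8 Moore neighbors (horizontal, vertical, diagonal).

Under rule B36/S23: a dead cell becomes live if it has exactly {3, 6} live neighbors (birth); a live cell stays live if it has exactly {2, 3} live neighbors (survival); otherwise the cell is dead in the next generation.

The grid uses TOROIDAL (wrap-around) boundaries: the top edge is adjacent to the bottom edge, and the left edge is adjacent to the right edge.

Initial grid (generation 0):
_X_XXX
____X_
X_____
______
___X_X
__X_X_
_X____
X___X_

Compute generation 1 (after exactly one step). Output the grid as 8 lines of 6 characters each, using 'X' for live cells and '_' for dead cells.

Answer: X__X__
X__XX_
______
______
___XX_
__XXX_
_X_X_X
XXXXX_

Derivation:
Simulating step by step:
Generation 0 (given above): 13 live cells
Generation 1: 18 live cells
(generation 1 grid is the final answer)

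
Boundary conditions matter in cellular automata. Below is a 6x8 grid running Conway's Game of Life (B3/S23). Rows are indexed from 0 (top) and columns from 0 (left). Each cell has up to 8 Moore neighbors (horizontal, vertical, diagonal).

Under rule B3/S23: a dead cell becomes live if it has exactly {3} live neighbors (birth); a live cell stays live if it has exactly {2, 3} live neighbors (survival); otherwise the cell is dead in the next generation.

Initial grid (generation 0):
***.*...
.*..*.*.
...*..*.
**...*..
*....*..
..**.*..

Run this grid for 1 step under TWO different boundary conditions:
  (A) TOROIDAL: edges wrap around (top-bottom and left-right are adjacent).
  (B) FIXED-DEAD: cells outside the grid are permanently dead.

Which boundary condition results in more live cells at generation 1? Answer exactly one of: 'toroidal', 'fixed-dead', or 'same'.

Answer: toroidal

Derivation:
Under TOROIDAL boundary, generation 1:
*...*...
**..*..*
***.*.**
**..****
*.*..**.
*.**.*..
Population = 26

Under FIXED-DEAD boundary, generation 1:
****.*..
**..*...
***.*.*.
**..***.
*.*..**.
....*...
Population = 23

Comparison: toroidal=26, fixed-dead=23 -> toroidal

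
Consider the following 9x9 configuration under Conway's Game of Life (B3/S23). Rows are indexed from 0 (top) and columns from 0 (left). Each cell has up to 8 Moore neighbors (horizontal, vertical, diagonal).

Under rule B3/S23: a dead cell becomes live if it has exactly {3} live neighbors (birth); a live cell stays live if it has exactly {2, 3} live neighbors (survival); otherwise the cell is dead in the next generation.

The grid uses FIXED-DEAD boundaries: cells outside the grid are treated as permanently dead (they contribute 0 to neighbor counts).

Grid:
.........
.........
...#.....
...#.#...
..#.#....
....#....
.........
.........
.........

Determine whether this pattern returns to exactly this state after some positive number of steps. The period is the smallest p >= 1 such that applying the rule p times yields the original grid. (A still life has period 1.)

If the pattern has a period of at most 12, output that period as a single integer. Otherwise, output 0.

Simulating and comparing each generation to the original:
Gen 0 (original, given above): 6 live cells
Gen 1: 6 live cells, differs from original
Gen 2: 6 live cells, MATCHES original -> period = 2

Answer: 2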